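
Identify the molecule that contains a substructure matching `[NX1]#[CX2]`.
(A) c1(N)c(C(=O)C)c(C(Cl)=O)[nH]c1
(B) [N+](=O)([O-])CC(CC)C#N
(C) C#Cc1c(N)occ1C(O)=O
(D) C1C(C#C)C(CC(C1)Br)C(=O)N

[NX1]#[CX2] describes a nitrogen triple-bonded to a two-connected carbon (a nitrile).
(A) has a primary amino group (-NH2) but the nitrogen is NX3 (three connections), not NX1 triple-bonded.
(B) contains a nitrile (-C#N), which satisfies every atom and bond constraint.
(C) has a primary amino group (-NH2) but the nitrogen is NX3 (three connections), not NX1 triple-bonded.
(D) has a primary amide (-C(=O)NH2) but the nitrogen is NX3, not NX1.
So the answer is (B).

B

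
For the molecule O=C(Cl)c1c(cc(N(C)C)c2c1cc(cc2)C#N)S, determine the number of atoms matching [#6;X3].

The query [#6;X3] means: any carbon (aromatic or not) with three total connections.
Check the 19 heavy atoms by environment: 10× c (aromatic, X3) → match; 1× C (X2) → no; 1× N (X1) → no; 1× N (X3) → no; 2× C (X4) → no; 1× S (X2) → no; 1× C (X3) → match; 1× O (X1) → no; 1× Cl (X1) → no.
Summing the matching environments: 10 + 1 = 11 matching atoms.

11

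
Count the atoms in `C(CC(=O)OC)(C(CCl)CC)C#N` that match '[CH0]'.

2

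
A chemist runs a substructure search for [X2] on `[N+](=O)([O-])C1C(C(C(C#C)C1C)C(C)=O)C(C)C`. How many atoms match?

The query [X2] means: any atom with exactly two total connections (bonds + H).
Check the 17 heavy atoms by environment: 10× C (X4) → no; 1× C (X3) → no; 2× O (X1) → no; 1× N (charge +1, X3) → no; 1× O (charge -1, X1) → no; 2× C (X2) → match.
That gives 2 matching atoms.

2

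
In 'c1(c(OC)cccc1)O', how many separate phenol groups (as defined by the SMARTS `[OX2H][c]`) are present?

1

[OX2H][c] is the SMARTS for a phenol: a hydroxyl oxygen attached to an aromatic carbon.
Exactly one fragment in the molecule meets all constraints, giving 1 match.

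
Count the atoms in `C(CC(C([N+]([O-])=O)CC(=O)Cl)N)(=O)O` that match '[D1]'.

7

The query [D1] means: atom with exactly one heavy-atom neighbour (degree 1).
Check the 14 heavy atoms by environment: 2× C (D2) → no; 4× C (D3) → no; 4× O (D1) → match; 1× Cl (D1) → match; 1× N (charge +1, D3) → no; 1× O (charge -1, D1) → match; 1× N (D1) → match.
Summing the matching environments: 4 + 1 + 1 + 1 = 7 matching atoms.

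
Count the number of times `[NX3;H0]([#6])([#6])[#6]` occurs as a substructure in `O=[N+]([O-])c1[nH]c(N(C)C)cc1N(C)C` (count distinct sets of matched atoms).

2

[NX3;H0]([#6])([#6])[#6] is the SMARTS for a tertiary amine: a trivalent nitrogen with no H, bonded to three carbons.
The molecule carries 2 separate instances of a dimethylamino group (-N(CH3)2) meeting every constraint; each maps to a distinct set of atoms, giving 2 matches.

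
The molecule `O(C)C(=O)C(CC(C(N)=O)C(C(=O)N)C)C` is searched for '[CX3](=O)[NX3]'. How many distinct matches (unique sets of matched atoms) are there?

[CX3](=O)[NX3] is the SMARTS for an amide: a carbonyl carbon bonded to a trivalent nitrogen.
The molecule carries 2 separate instances of a primary amide (-C(=O)NH2) meeting every constraint; each maps to a distinct set of atoms, giving 2 matches.

2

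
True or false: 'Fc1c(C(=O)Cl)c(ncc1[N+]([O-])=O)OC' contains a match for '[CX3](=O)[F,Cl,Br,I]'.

True

The pattern [CX3](=O)[F,Cl,Br,I] describes a carbonyl carbon bonded to a halogen — an acyl halide.
The molecule carries an acyl chloride (-C(=O)Cl), whose atoms satisfy every constraint of the query, so the pattern matches.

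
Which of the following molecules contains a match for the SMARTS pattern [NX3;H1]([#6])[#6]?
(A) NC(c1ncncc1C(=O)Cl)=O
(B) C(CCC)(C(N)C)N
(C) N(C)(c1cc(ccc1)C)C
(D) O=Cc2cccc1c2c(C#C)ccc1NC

D

[NX3;H1]([#6])[#6] describes a trivalent nitrogen with one H, bonded to two carbons (a secondary amine).
(A) has a primary amide (-C(=O)NH2) but the -C(=O)NH2 nitrogen has H2, not H1.
(B) has a primary amino group (-NH2) but the nitrogen has H2 and only one carbon neighbour.
(C) has a dimethylamino group (-N(CH3)2) but the nitrogen has H0, not H1.
(D) contains an N-methylamino group (-NHCH3), which satisfies every atom and bond constraint.
So the answer is (D).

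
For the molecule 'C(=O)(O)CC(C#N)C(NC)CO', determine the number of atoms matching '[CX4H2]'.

2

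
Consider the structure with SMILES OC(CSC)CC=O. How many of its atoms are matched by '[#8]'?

Check the 8 heavy atoms by environment: 5× C → no; 1× S → no; 2× O → match.
That gives 2 matching atoms.

2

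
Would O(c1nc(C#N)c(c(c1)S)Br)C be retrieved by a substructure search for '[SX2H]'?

Yes

The pattern [SX2H] describes an aliphatic sulfur with two connections, one being H — a thiol.
The molecule carries a thiol (-SH), whose atoms satisfy every constraint of the query, so the pattern matches.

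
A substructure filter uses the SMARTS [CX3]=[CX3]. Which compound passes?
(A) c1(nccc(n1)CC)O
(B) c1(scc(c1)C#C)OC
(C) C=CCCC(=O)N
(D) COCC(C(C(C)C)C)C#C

C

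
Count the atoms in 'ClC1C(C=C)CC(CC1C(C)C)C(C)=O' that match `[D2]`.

3

The query [D2] means: atom with exactly two heavy-atom neighbours.
Check the 15 heavy atoms by environment: 6× C (D3) → no; 3× C (D2) → match; 1× O (D1) → no; 4× C (D1) → no; 1× Cl (D1) → no.
That gives 3 matching atoms.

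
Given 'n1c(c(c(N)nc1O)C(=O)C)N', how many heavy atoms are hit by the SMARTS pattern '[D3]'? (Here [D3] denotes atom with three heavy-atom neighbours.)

Check the 12 heavy atoms by environment: 2× n (aromatic, D2) → no; 4× c (aromatic, D3) → match; 1× C (D3) → match; 2× O (D1) → no; 1× C (D1) → no; 2× N (D1) → no.
Summing the matching environments: 4 + 1 = 5 matching atoms.

5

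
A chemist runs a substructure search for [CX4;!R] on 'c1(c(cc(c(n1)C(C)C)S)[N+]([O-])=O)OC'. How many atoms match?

The query [CX4;!R] means: aliphatic carbon with four total connections, not in a ring.
Check the 15 heavy atoms by environment: 1× n (aromatic, X2, in 6-ring) → no; 5× c (aromatic, X3, in 6-ring) → no; 4× C (X4, acyclic) → match; 1× S (X2, acyclic) → no; 1× N (charge +1, X3, acyclic) → no; 1× O (charge -1, X1, acyclic) → no; 1× O (X1, acyclic) → no; 1× O (X2, acyclic) → no.
That gives 4 matching atoms.

4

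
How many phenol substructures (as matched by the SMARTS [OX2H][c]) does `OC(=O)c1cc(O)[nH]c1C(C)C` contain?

1

[OX2H][c] is the SMARTS for a phenol: a hydroxyl oxygen attached to an aromatic carbon.
Exactly one fragment in the molecule meets all constraints, giving 1 match.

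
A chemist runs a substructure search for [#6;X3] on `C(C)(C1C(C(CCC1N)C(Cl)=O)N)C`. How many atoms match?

1

Check the 14 heavy atoms by environment: 9× C (X4) → no; 2× N (X3) → no; 1× C (X3) → match; 1× O (X1) → no; 1× Cl (X1) → no.
That gives 1 matching atom.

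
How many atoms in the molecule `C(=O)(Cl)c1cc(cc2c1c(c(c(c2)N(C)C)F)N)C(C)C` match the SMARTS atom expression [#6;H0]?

8

Check the 21 heavy atoms by environment: 7× c (aromatic, H0) → match; 3× c (aromatic, H1) → no; 1× F (H0) → no; 1× N (H2) → no; 1× N (H0) → no; 4× C (H3) → no; 1× C (H1) → no; 1× C (H0) → match; 1× O (H0) → no; 1× Cl (H0) → no.
Summing the matching environments: 7 + 1 = 8 matching atoms.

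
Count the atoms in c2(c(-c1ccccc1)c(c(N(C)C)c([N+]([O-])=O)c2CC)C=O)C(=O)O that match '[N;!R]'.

2

Check the 25 heavy atoms by environment: 12× c (aromatic, in 6-ring) → no; 1× N (charge +1, acyclic) → match; 1× O (charge -1, acyclic) → no; 4× O (acyclic) → no; 6× C (acyclic) → no; 1× N (acyclic) → match.
Summing the matching environments: 1 + 1 = 2 matching atoms.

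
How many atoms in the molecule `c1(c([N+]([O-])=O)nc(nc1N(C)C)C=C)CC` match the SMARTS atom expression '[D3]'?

The query [D3] means: atom with exactly three heavy-atom neighbours.
Check the 16 heavy atoms by environment: 2× n (aromatic, D2) → no; 4× c (aromatic, D3) → match; 1× N (charge +1, D3) → match; 1× O (charge -1, D1) → no; 1× O (D1) → no; 2× C (D2) → no; 4× C (D1) → no; 1× N (D3) → match.
Summing the matching environments: 4 + 1 + 1 = 6 matching atoms.

6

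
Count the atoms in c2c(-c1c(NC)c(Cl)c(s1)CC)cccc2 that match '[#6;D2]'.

6

Check the 16 heavy atoms by environment: 1× s (aromatic, D2) → no; 5× c (aromatic, D3) → no; 5× c (aromatic, D2) → match; 1× N (D2) → no; 2× C (D1) → no; 1× Cl (D1) → no; 1× C (D2) → match.
Summing the matching environments: 5 + 1 = 6 matching atoms.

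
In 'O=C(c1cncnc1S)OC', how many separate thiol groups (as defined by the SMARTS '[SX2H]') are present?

[SX2H] is the SMARTS for a thiol: an aliphatic sulfur with two connections, one being H.
Exactly one fragment in the molecule meets all constraints, giving 1 match.

1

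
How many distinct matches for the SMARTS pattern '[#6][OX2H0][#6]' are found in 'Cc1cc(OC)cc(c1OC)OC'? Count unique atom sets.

3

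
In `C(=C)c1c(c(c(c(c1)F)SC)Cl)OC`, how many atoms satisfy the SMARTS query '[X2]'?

2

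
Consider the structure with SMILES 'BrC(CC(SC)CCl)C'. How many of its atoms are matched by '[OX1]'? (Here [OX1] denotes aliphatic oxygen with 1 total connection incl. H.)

The query [OX1] means: aliphatic oxygen with one total connection — typically a carbonyl =O or an oxide.
Check the 9 heavy atoms by environment: 6× C (X4) → no; 1× Br (X1) → no; 1× S (X2) → no; 1× Cl (X1) → no.
No environment satisfies the query, so 0 matching atoms.

0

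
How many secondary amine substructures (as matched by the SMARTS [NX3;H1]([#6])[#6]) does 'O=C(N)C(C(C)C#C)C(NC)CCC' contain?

1

[NX3;H1]([#6])[#6] is the SMARTS for a secondary amine: a trivalent nitrogen with one H, bonded to two carbons.
Exactly one fragment in the molecule meets all constraints, giving 1 match.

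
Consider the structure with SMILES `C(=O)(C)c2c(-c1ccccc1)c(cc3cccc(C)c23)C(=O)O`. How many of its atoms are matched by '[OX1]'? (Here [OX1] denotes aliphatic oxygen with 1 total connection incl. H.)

The query [OX1] means: aliphatic oxygen with one total connection — typically a carbonyl =O or an oxide.
Check the 23 heavy atoms by environment: 16× c (aromatic, X3) → no; 2× C (X3) → no; 2× O (X1) → match; 1× O (X2) → no; 2× C (X4) → no.
That gives 2 matching atoms.

2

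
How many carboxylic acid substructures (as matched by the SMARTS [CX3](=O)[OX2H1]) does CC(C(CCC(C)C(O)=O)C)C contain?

1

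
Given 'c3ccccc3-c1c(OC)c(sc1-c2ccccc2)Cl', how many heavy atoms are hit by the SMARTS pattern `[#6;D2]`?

10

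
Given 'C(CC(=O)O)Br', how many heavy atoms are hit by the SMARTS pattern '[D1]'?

3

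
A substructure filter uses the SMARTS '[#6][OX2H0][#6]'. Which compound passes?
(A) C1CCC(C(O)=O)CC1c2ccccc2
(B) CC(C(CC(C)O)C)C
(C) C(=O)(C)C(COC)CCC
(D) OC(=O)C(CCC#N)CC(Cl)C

C

[#6][OX2H0][#6] describes an aliphatic oxygen bridging two carbons with no H on the oxygen (an ether).
(A) has a carboxylic acid group (-C(=O)OH) but the -OH oxygen has H1; the =O is OX1, not OX2.
(B) has a hydroxyl group (-OH) but the oxygen has H1, not H0 bridging two carbons.
(C) contains a methoxy ether (-OCH3), which satisfies every atom and bond constraint.
(D) has a carboxylic acid group (-C(=O)OH) but the -OH oxygen has H1; the =O is OX1, not OX2.
So the answer is (C).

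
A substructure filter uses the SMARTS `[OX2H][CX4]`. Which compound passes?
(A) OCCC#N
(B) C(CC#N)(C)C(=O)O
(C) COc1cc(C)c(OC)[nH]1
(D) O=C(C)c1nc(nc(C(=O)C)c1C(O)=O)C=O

[OX2H][CX4] describes a hydroxyl oxygen bound to an sp3 (X4) carbon (an aliphatic alcohol).
(A) contains a hydroxyl group (-OH), which satisfies every atom and bond constraint.
(B) has a carboxylic acid group (-C(=O)OH) but the -OH is on a CX3 carbonyl carbon, not a CX4 carbon.
(C) has a methoxy ether (-OCH3) but the oxygen has H0 (ether), not H1.
(D) has a carboxylic acid group (-C(=O)OH) but the -OH is on a CX3 carbonyl carbon, not a CX4 carbon.
So the answer is (A).

A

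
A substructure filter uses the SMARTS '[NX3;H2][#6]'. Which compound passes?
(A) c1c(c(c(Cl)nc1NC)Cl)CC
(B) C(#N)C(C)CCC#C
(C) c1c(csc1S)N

[NX3;H2][#6] describes a trivalent nitrogen with two H attached to carbon (a primary amine).
(A) has an N-methylamino group (-NHCH3) but the nitrogen bears two carbons and only one H (H1), not H2.
(B) has a nitrile (-C#N) but the nitrogen is NX1 (triple-bonded), not NX3 with two H.
(C) contains a primary amino group (-NH2), which satisfies every atom and bond constraint.
So the answer is (C).

C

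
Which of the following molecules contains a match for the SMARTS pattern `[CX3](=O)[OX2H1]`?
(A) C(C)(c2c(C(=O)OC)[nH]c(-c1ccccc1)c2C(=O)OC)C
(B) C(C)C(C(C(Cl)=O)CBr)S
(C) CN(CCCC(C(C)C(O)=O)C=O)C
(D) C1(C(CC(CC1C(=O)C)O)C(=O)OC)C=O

C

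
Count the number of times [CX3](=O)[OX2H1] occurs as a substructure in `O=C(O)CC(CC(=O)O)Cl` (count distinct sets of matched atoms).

2

[CX3](=O)[OX2H1] is the SMARTS for a carboxylic acid: an sp2 carbon double-bonded to O and single-bonded to an -OH oxygen.
The molecule carries 2 separate instances of a carboxylic acid group (-C(=O)OH) meeting every constraint; each maps to a distinct set of atoms, giving 2 matches.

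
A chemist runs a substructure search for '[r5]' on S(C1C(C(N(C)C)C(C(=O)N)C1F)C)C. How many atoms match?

5

The query [r5] means: r5 matches atoms in a five-membered ring.
Check the 15 heavy atoms by environment: 5× C (in 5-ring) → match; 1× S (acyclic) → no; 5× C (acyclic) → no; 1× F (acyclic) → no; 2× N (acyclic) → no; 1× O (acyclic) → no.
That gives 5 matching atoms.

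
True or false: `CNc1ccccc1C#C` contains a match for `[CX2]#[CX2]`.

True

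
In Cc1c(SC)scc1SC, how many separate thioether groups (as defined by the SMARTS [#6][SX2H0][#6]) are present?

2

[#6][SX2H0][#6] is the SMARTS for a thioether: an aliphatic sulfur bridging two carbons with no H on the sulfur.
The molecule carries 2 separate instances of a methylthio ether (-SCH3) meeting every constraint; each maps to a distinct set of atoms, giving 2 matches.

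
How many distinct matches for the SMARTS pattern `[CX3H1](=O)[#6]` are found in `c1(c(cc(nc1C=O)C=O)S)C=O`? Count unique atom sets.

[CX3H1](=O)[#6] is the SMARTS for an aldehyde: an sp2 carbon with one H, double-bonded to O and single-bonded to carbon.
The molecule carries 3 separate instances of an aldehyde (-CHO) meeting every constraint; each maps to a distinct set of atoms, giving 3 matches.

3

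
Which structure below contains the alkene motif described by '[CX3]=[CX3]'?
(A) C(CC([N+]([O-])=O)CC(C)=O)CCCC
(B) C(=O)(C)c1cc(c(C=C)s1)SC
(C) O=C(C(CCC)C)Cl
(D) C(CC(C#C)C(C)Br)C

[CX3]=[CX3] describes a non-aromatic C=C double bond between two sp2 carbons (an alkene).
(A) has an ethyl group (-CH2CH3) but its C-C bond is a single bond between CX4 carbons, not CX3=CX3.
(B) contains a vinyl group (-CH=CH2), which satisfies every atom and bond constraint.
(C) has an ethyl group (-CH2CH3) but its C-C bond is a single bond between CX4 carbons, not CX3=CX3.
(D) has an ethynyl group (-C#CH) but the C-C bond is a triple bond, not a double bond.
So the answer is (B).

B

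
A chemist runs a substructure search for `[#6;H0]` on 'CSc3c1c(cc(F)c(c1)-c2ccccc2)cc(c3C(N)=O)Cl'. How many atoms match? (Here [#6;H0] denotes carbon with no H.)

Check the 23 heavy atoms by environment: 8× c (aromatic, H0) → match; 8× c (aromatic, H1) → no; 1× C (H0) → match; 1× O (H0) → no; 1× N (H2) → no; 1× Cl (H0) → no; 1× S (H0) → no; 1× C (H3) → no; 1× F (H0) → no.
Summing the matching environments: 8 + 1 = 9 matching atoms.

9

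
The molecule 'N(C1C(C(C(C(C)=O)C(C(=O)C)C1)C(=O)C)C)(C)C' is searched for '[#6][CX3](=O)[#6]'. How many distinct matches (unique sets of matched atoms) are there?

3

[#6][CX3](=O)[#6] is the SMARTS for a ketone: a carbonyl carbon (no H) flanked by two carbons.
The molecule carries 3 separate instances of an acetyl/ketone group (-C(=O)CH3) meeting every constraint; each maps to a distinct set of atoms, giving 3 matches.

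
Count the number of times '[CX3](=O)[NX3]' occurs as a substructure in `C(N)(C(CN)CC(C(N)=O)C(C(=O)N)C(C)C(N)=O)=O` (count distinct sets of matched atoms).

4

[CX3](=O)[NX3] is the SMARTS for an amide: a carbonyl carbon bonded to a trivalent nitrogen.
The molecule carries 4 separate instances of a primary amide (-C(=O)NH2) meeting every constraint; each maps to a distinct set of atoms, giving 4 matches.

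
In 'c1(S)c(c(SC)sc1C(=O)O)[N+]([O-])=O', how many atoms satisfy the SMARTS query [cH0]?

4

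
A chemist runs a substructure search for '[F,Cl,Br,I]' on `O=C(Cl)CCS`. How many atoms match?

1

The query [F,Cl,Br,I] means: comma = OR; matches any of F, Cl, Br, I.
Check the 6 heavy atoms by environment: 3× C → no; 1× O → no; 1× Cl → match; 1× S → no.
That gives 1 matching atom.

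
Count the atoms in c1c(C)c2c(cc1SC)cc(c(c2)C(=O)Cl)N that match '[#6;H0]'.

7

The query [#6;H0] means: any carbon with no attached hydrogen.
Check the 17 heavy atoms by environment: 6× c (aromatic, H0) → match; 4× c (aromatic, H1) → no; 1× C (H0) → match; 1× O (H0) → no; 1× Cl (H0) → no; 1× S (H0) → no; 2× C (H3) → no; 1× N (H2) → no.
Summing the matching environments: 6 + 1 = 7 matching atoms.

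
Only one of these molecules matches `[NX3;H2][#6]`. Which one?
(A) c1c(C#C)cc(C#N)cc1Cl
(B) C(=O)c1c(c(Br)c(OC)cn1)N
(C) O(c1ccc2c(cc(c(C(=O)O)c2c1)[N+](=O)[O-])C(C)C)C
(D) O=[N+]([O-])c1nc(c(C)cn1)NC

B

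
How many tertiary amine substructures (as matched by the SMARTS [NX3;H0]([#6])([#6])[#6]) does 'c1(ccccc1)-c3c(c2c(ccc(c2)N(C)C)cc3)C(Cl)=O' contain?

1

[NX3;H0]([#6])([#6])[#6] is the SMARTS for a tertiary amine: a trivalent nitrogen with no H, bonded to three carbons.
Exactly one fragment in the molecule meets all constraints, giving 1 match.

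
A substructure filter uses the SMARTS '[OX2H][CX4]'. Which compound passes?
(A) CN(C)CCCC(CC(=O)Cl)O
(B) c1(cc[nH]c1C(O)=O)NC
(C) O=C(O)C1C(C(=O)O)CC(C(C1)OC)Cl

A

[OX2H][CX4] describes a hydroxyl oxygen bound to an sp3 (X4) carbon (an aliphatic alcohol).
(A) contains a hydroxyl group (-OH), which satisfies every atom and bond constraint.
(B) has a carboxylic acid group (-C(=O)OH) but the -OH is on a CX3 carbonyl carbon, not a CX4 carbon.
(C) has a carboxylic acid group (-C(=O)OH) but the -OH is on a CX3 carbonyl carbon, not a CX4 carbon.
So the answer is (A).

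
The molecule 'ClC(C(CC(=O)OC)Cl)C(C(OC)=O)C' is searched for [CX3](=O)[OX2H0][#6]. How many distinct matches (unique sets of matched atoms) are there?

2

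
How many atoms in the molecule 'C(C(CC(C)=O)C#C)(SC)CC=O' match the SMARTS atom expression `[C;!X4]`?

The query [C;!X4] means: aliphatic carbon that does not have four total connections.
Check the 13 heavy atoms by environment: 6× C (X4) → no; 2× C (X3) → match; 2× O (X1) → no; 1× S (X2) → no; 2× C (X2) → match.
Summing the matching environments: 2 + 2 = 4 matching atoms.

4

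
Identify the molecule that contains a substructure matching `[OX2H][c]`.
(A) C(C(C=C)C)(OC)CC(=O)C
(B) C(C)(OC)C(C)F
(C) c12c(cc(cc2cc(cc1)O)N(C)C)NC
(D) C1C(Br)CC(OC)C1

C

[OX2H][c] describes a hydroxyl oxygen attached to an aromatic carbon (a phenol).
(A) has a methoxy ether (-OCH3) but the oxygen has H0, not H1.
(B) has a methoxy ether (-OCH3) but the oxygen has H0, not H1.
(C) contains a hydroxyl group (-OH), which satisfies every atom and bond constraint.
(D) has a methoxy ether (-OCH3) but the oxygen has H0, not H1.
So the answer is (C).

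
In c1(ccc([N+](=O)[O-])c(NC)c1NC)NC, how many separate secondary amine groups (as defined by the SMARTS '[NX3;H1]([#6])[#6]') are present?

3

[NX3;H1]([#6])[#6] is the SMARTS for a secondary amine: a trivalent nitrogen with one H, bonded to two carbons.
The molecule carries 3 separate instances of an N-methylamino group (-NHCH3) meeting every constraint; each maps to a distinct set of atoms, giving 3 matches.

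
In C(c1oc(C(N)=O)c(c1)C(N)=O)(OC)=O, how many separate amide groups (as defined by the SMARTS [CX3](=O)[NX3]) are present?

[CX3](=O)[NX3] is the SMARTS for an amide: a carbonyl carbon bonded to a trivalent nitrogen.
The molecule carries 2 separate instances of a primary amide (-C(=O)NH2) meeting every constraint; each maps to a distinct set of atoms, giving 2 matches.

2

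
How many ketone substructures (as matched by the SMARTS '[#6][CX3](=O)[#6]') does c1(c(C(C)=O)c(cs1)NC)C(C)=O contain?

2

[#6][CX3](=O)[#6] is the SMARTS for a ketone: a carbonyl carbon (no H) flanked by two carbons.
The molecule carries 2 separate instances of an acetyl/ketone group (-C(=O)CH3) meeting every constraint; each maps to a distinct set of atoms, giving 2 matches.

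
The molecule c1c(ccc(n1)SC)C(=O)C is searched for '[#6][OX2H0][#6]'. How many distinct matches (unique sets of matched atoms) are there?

0

[#6][OX2H0][#6] is the SMARTS for an ether: an aliphatic oxygen bridging two carbons with no H on the oxygen.
No fragment in the molecule satisfies every constraint, giving 0 matches.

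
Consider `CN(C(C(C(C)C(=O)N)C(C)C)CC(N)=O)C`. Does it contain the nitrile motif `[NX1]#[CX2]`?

The pattern [NX1]#[CX2] describes a nitrogen triple-bonded to a two-connected carbon — a nitrile.
The closest candidate here is a primary amide (-C(=O)NH2), but the nitrogen is NX3, not NX1. No other fragment satisfies the full query, so there is no match.

No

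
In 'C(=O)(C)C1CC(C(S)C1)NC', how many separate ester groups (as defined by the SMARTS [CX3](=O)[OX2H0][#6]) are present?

0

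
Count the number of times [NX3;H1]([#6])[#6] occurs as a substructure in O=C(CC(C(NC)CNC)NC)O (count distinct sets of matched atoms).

3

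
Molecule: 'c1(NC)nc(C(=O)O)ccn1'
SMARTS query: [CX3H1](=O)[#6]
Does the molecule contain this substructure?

No

The pattern [CX3H1](=O)[#6] describes an sp2 carbon with one H, double-bonded to O and single-bonded to carbon — an aldehyde.
The closest candidate here is a carboxylic acid group (-C(=O)OH), but the carbonyl carbon has H0 and is bonded to O, not H1. No other fragment satisfies the full query, so there is no match.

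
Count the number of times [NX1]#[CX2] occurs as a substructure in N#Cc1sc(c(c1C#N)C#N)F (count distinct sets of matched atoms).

3

[NX1]#[CX2] is the SMARTS for a nitrile: a nitrogen triple-bonded to a two-connected carbon.
The molecule carries 3 separate instances of a nitrile (-C#N) meeting every constraint; each maps to a distinct set of atoms, giving 3 matches.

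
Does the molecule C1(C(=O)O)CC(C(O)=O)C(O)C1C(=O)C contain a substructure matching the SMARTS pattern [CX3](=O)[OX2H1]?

Yes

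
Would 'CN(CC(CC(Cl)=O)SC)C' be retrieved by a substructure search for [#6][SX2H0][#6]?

Yes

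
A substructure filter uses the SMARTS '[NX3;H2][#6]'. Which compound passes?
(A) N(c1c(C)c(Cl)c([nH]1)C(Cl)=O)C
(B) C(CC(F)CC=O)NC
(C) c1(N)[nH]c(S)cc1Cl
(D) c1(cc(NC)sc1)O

C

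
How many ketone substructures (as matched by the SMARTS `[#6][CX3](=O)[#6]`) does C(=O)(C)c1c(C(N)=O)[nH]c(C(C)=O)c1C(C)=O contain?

[#6][CX3](=O)[#6] is the SMARTS for a ketone: a carbonyl carbon (no H) flanked by two carbons.
The molecule carries 3 separate instances of an acetyl/ketone group (-C(=O)CH3) meeting every constraint; each maps to a distinct set of atoms, giving 3 matches.

3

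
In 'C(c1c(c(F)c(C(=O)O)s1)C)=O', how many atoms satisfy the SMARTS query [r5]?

5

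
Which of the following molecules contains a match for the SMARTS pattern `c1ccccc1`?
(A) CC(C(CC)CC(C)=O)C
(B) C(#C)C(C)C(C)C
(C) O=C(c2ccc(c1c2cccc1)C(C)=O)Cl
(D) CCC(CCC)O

C

c1ccccc1 describes six aromatic carbons in a ring (a benzene ring).
(A) has a methyl group (-CH3) but no six-membered all-carbon aromatic ring is present.
(B) has a methyl group (-CH3) but no six-membered all-carbon aromatic ring is present.
(C) contains the required atom environment, so the pattern matches.
(D) has a methyl group (-CH3) but no six-membered all-carbon aromatic ring is present.
So the answer is (C).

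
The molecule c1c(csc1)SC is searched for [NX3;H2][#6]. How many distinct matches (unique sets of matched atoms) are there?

0

[NX3;H2][#6] is the SMARTS for a primary amine: a trivalent nitrogen with two H attached to carbon.
No fragment in the molecule satisfies every constraint, giving 0 matches.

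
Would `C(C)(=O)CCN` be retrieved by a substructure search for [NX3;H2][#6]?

Yes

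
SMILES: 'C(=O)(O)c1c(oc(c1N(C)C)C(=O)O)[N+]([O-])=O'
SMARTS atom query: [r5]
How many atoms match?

The query [r5] means: r5 matches atoms in a five-membered ring.
Check the 17 heavy atoms by environment: 1× o (aromatic, in 5-ring) → match; 4× c (aromatic, in 5-ring) → match; 4× C (acyclic) → no; 5× O (acyclic) → no; 1× N (acyclic) → no; 1× N (charge +1, acyclic) → no; 1× O (charge -1, acyclic) → no.
Summing the matching environments: 1 + 4 = 5 matching atoms.

5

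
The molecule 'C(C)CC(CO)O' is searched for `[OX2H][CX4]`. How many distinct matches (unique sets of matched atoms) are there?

2

[OX2H][CX4] is the SMARTS for an aliphatic alcohol: a hydroxyl oxygen bound to an sp3 (X4) carbon.
The molecule carries 2 separate instances of a hydroxyl group (-OH) meeting every constraint; each maps to a distinct set of atoms, giving 2 matches.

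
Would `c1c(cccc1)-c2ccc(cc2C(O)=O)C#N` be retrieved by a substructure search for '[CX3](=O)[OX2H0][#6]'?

The pattern [CX3](=O)[OX2H0][#6] describes a carbonyl carbon bonded to an oxygen that is itself bonded to carbon (no H on that O) — an ester.
The closest candidate here is a carboxylic acid group (-C(=O)OH), but the singly-bonded O carries H (OX2H1, not H0). No other fragment satisfies the full query, so there is no match.

No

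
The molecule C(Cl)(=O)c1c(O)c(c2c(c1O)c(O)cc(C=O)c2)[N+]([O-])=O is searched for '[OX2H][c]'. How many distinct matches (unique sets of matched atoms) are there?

3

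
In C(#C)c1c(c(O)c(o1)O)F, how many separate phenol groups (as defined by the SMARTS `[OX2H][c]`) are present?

[OX2H][c] is the SMARTS for a phenol: a hydroxyl oxygen attached to an aromatic carbon.
The molecule carries 2 separate instances of a hydroxyl group (-OH) meeting every constraint; each maps to a distinct set of atoms, giving 2 matches.

2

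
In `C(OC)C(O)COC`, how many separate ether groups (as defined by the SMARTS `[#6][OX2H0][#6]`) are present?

[#6][OX2H0][#6] is the SMARTS for an ether: an aliphatic oxygen bridging two carbons with no H on the oxygen.
The molecule carries 2 separate instances of a methoxy ether (-OCH3) meeting every constraint; each maps to a distinct set of atoms, giving 2 matches.

2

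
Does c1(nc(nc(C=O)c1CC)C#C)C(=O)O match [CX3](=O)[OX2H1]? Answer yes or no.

Yes

The pattern [CX3](=O)[OX2H1] describes an sp2 carbon double-bonded to O and single-bonded to an -OH oxygen — a carboxylic acid.
The molecule carries a carboxylic acid group (-C(=O)OH), whose atoms satisfy every constraint of the query, so the pattern matches.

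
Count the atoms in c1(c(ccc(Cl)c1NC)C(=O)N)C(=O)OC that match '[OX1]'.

The query [OX1] means: aliphatic oxygen with one total connection — typically a carbonyl =O or an oxide.
Check the 16 heavy atoms by environment: 6× c (aromatic, X3) → no; 2× N (X3) → no; 2× C (X4) → no; 2× C (X3) → no; 2× O (X1) → match; 1× Cl (X1) → no; 1× O (X2) → no.
That gives 2 matching atoms.

2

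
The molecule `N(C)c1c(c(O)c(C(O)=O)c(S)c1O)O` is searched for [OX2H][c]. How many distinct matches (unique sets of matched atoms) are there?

3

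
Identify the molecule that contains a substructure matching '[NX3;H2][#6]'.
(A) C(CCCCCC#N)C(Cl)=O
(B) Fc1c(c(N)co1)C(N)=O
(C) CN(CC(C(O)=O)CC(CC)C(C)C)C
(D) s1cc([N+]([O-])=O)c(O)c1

[NX3;H2][#6] describes a trivalent nitrogen with two H attached to carbon (a primary amine).
(A) has a nitrile (-C#N) but the nitrogen is NX1 (triple-bonded), not NX3 with two H.
(B) contains a primary amino group (-NH2), which satisfies every atom and bond constraint.
(C) has a dimethylamino group (-N(CH3)2) but the nitrogen has H0, not H2.
(D) has a nitro group (-[N+](=O)[O-]) but the nitrogen is [N+] with no H, not NX3H2.
So the answer is (B).

B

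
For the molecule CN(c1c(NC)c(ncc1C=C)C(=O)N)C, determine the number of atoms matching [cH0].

4

The query [cH0] means: aromatic carbon with no attached hydrogen (substituted or ring-fusion).
Check the 16 heavy atoms by environment: 1× n (aromatic, H0) → no; 1× c (aromatic, H1) → no; 4× c (aromatic, H0) → match; 1× N (H1) → no; 3× C (H3) → no; 1× C (H1) → no; 1× C (H2) → no; 1× N (H0) → no; 1× C (H0) → no; 1× O (H0) → no; 1× N (H2) → no.
That gives 4 matching atoms.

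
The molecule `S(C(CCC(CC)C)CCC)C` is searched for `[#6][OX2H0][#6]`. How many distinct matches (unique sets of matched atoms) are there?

0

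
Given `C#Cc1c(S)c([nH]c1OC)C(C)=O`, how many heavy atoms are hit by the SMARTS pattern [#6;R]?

4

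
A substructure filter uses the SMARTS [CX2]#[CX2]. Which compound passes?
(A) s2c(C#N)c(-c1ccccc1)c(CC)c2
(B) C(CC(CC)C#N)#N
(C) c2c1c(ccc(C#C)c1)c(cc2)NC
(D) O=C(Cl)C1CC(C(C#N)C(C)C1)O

[CX2]#[CX2] describes a carbon-carbon triple bond (an alkyne).
(A) has a nitrile (-C#N) but the triple bond is C#N, not C#C.
(B) has a nitrile (-C#N) but the triple bond is C#N, not C#C.
(C) contains an ethynyl group (-C#CH), which satisfies every atom and bond constraint.
(D) has a nitrile (-C#N) but the triple bond is C#N, not C#C.
So the answer is (C).

C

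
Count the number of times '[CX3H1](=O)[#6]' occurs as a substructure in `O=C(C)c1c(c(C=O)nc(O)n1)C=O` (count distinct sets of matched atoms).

[CX3H1](=O)[#6] is the SMARTS for an aldehyde: an sp2 carbon with one H, double-bonded to O and single-bonded to carbon.
The molecule carries 2 separate instances of an aldehyde (-CHO) meeting every constraint; each maps to a distinct set of atoms, giving 2 matches.

2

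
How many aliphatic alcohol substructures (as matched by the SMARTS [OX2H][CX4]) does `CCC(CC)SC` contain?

0

[OX2H][CX4] is the SMARTS for an aliphatic alcohol: a hydroxyl oxygen bound to an sp3 (X4) carbon.
No fragment in the molecule satisfies every constraint, giving 0 matches.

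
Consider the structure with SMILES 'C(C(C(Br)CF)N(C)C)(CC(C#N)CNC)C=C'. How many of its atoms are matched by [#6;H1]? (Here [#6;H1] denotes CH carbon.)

The query [#6;H1] means: any carbon bearing exactly one hydrogen.
Check the 18 heavy atoms by environment: 4× C (H2) → no; 5× C (H1) → match; 1× C (H0) → no; 2× N (H0) → no; 1× F (H0) → no; 1× N (H1) → no; 3× C (H3) → no; 1× Br (H0) → no.
That gives 5 matching atoms.

5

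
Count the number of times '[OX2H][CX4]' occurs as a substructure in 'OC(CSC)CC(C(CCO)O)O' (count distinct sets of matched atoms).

4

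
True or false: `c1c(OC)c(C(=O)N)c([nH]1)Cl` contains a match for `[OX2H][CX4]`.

False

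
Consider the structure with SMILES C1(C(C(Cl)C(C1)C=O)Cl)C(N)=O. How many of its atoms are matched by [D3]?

Check the 12 heavy atoms by environment: 5× C (D3) → match; 2× C (D2) → no; 2× O (D1) → no; 1× N (D1) → no; 2× Cl (D1) → no.
That gives 5 matching atoms.

5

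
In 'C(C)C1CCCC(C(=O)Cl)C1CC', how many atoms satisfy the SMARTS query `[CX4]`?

Check the 13 heavy atoms by environment: 10× C (X4) → match; 1× C (X3) → no; 1× O (X1) → no; 1× Cl (X1) → no.
That gives 10 matching atoms.

10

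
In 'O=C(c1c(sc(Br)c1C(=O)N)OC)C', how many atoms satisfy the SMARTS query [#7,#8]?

4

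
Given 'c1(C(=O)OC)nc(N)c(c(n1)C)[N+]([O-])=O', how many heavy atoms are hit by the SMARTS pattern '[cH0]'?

4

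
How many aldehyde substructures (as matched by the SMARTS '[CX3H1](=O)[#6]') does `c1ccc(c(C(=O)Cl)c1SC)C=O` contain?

[CX3H1](=O)[#6] is the SMARTS for an aldehyde: an sp2 carbon with one H, double-bonded to O and single-bonded to carbon.
Exactly one fragment in the molecule meets all constraints, giving 1 match.

1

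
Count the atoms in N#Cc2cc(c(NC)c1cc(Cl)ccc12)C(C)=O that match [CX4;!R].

The query [CX4;!R] means: aliphatic carbon with four total connections, not in a ring.
Check the 18 heavy atoms by environment: 10× c (aromatic, X3, in 6-ring) → no; 1× C (X3, acyclic) → no; 1× O (X1, acyclic) → no; 2× C (X4, acyclic) → match; 1× Cl (X1, acyclic) → no; 1× N (X3, acyclic) → no; 1× C (X2, acyclic) → no; 1× N (X1, acyclic) → no.
That gives 2 matching atoms.

2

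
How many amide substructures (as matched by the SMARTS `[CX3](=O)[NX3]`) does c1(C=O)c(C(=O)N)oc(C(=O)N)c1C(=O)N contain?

3

[CX3](=O)[NX3] is the SMARTS for an amide: a carbonyl carbon bonded to a trivalent nitrogen.
The molecule carries 3 separate instances of a primary amide (-C(=O)NH2) meeting every constraint; each maps to a distinct set of atoms, giving 3 matches.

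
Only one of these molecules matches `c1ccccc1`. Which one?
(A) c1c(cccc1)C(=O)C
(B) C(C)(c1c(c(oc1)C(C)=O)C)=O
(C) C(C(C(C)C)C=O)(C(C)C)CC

A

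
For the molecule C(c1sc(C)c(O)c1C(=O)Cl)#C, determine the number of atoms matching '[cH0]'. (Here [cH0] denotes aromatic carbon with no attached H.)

4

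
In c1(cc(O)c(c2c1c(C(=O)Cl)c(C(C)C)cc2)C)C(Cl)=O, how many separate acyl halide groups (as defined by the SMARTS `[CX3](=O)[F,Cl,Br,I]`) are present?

[CX3](=O)[F,Cl,Br,I] is the SMARTS for an acyl halide: a carbonyl carbon bonded to a halogen.
The molecule carries 2 separate instances of an acyl chloride (-C(=O)Cl) meeting every constraint; each maps to a distinct set of atoms, giving 2 matches.

2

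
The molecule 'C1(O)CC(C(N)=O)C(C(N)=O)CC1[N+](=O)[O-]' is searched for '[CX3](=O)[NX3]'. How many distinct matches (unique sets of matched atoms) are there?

2

[CX3](=O)[NX3] is the SMARTS for an amide: a carbonyl carbon bonded to a trivalent nitrogen.
The molecule carries 2 separate instances of a primary amide (-C(=O)NH2) meeting every constraint; each maps to a distinct set of atoms, giving 2 matches.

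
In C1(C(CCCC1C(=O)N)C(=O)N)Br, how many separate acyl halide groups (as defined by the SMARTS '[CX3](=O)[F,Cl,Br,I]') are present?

[CX3](=O)[F,Cl,Br,I] is the SMARTS for an acyl halide: a carbonyl carbon bonded to a halogen.
No fragment in the molecule satisfies every constraint, giving 0 matches.

0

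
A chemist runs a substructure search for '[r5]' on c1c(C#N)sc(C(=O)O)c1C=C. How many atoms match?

5

Check the 12 heavy atoms by environment: 1× s (aromatic, in 5-ring) → match; 4× c (aromatic, in 5-ring) → match; 4× C (acyclic) → no; 1× N (acyclic) → no; 2× O (acyclic) → no.
Summing the matching environments: 1 + 4 = 5 matching atoms.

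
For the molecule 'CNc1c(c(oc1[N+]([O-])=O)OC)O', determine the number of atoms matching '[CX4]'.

2

Check the 13 heavy atoms by environment: 1× o (aromatic, X2) → no; 4× c (aromatic, X3) → no; 2× O (X2) → no; 1× N (X3) → no; 2× C (X4) → match; 1× N (charge +1, X3) → no; 1× O (charge -1, X1) → no; 1× O (X1) → no.
That gives 2 matching atoms.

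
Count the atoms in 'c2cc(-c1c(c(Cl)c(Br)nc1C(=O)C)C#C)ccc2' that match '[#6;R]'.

11

The query [#6;R] means: carbon that is part of a ring.
Check the 19 heavy atoms by environment: 1× n (aromatic, in 6-ring) → no; 11× c (aromatic, in 6-ring) → match; 1× Cl (acyclic) → no; 4× C (acyclic) → no; 1× Br (acyclic) → no; 1× O (acyclic) → no.
That gives 11 matching atoms.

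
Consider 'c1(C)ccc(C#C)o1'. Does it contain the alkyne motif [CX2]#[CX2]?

Yes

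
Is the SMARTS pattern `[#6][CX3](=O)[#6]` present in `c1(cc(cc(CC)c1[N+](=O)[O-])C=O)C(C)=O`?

Yes

The pattern [#6][CX3](=O)[#6] describes a carbonyl carbon (no H) flanked by two carbons — a ketone.
The molecule carries an acetyl/ketone group (-C(=O)CH3), whose atoms satisfy every constraint of the query, so the pattern matches.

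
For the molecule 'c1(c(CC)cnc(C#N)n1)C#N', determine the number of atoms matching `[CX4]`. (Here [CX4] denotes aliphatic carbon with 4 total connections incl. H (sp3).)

2

Check the 12 heavy atoms by environment: 2× n (aromatic, X2) → no; 4× c (aromatic, X3) → no; 2× C (X4) → match; 2× C (X2) → no; 2× N (X1) → no.
That gives 2 matching atoms.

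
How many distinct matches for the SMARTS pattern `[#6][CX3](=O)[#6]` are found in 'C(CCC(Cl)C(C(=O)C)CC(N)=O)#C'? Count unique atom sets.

1

[#6][CX3](=O)[#6] is the SMARTS for a ketone: a carbonyl carbon (no H) flanked by two carbons.
Exactly one fragment in the molecule meets all constraints, giving 1 match.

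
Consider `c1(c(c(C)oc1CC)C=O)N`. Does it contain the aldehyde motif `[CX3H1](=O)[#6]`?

Yes

The pattern [CX3H1](=O)[#6] describes an sp2 carbon with one H, double-bonded to O and single-bonded to carbon — an aldehyde.
The molecule carries an aldehyde (-CHO), whose atoms satisfy every constraint of the query, so the pattern matches.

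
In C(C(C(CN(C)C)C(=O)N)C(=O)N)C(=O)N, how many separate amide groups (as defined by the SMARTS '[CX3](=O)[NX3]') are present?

3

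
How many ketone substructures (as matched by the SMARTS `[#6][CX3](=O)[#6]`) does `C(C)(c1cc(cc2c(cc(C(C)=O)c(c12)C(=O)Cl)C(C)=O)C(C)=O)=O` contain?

4

[#6][CX3](=O)[#6] is the SMARTS for a ketone: a carbonyl carbon (no H) flanked by two carbons.
The molecule carries 4 separate instances of an acetyl/ketone group (-C(=O)CH3) meeting every constraint; each maps to a distinct set of atoms, giving 4 matches.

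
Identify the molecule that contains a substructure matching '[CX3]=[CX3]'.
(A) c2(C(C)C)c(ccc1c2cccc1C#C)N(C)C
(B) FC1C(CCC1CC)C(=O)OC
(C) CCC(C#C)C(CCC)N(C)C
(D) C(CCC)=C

D

[CX3]=[CX3] describes a non-aromatic C=C double bond between two sp2 carbons (an alkene).
(A) has an ethynyl group (-C#CH) but the C-C bond is a triple bond, not a double bond.
(B) has an ethyl group (-CH2CH3) but its C-C bond is a single bond between CX4 carbons, not CX3=CX3.
(C) has an ethynyl group (-C#CH) but the C-C bond is a triple bond, not a double bond.
(D) contains a vinyl group (-CH=CH2), which satisfies every atom and bond constraint.
So the answer is (D).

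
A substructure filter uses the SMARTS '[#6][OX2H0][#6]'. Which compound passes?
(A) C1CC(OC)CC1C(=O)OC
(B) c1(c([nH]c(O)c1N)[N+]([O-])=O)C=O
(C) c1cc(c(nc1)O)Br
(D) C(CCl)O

A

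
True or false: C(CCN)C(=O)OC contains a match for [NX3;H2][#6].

The pattern [NX3;H2][#6] describes a trivalent nitrogen with two H attached to carbon — a primary amine.
The molecule carries a primary amino group (-NH2), whose atoms satisfy every constraint of the query, so the pattern matches.

True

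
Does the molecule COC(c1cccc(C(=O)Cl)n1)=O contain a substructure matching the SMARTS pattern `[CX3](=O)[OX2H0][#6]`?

The pattern [CX3](=O)[OX2H0][#6] describes a carbonyl carbon bonded to an oxygen that is itself bonded to carbon (no H on that O) — an ester.
The molecule carries a methyl-ester group (-C(=O)OCH3), whose atoms satisfy every constraint of the query, so the pattern matches.

Yes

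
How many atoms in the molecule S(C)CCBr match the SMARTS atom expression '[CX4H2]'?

2

Check the 5 heavy atoms by environment: 2× C (H2, X4) → match; 1× S (H0, X2) → no; 1× C (H3, X4) → no; 1× Br (H0, X1) → no.
That gives 2 matching atoms.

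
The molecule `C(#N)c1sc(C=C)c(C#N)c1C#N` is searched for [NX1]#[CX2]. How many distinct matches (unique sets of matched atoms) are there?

[NX1]#[CX2] is the SMARTS for a nitrile: a nitrogen triple-bonded to a two-connected carbon.
The molecule carries 3 separate instances of a nitrile (-C#N) meeting every constraint; each maps to a distinct set of atoms, giving 3 matches.

3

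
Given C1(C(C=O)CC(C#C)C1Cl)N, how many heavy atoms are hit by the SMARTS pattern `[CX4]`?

5

The query [CX4] means: C with X4: aliphatic carbon with exactly 4 total connections (bonds + H).
Check the 11 heavy atoms by environment: 5× C (X4) → match; 1× C (X3) → no; 1× O (X1) → no; 1× N (X3) → no; 2× C (X2) → no; 1× Cl (X1) → no.
That gives 5 matching atoms.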